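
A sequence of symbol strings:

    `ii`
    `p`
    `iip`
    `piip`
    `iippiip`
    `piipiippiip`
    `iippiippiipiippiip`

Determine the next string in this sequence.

This is a Fibonacci-style word recurrence s(k) = s(k−2)·s(k−1): e.g. ii·p = iip.
Continuing: piipiippiip · iippiippiipiippiip gives term 8.

piipiippiipiippiippiipiippiip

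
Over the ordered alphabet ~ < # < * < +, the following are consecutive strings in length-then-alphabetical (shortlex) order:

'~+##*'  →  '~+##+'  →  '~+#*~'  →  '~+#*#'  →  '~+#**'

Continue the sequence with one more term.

Treat ~+#** as a base-4 numeral over the given alphabet and add one, carrying through any trailing +'s.

~+#*+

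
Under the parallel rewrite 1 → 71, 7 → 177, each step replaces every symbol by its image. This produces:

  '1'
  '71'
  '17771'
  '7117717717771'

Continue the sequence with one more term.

1777171177177711771777117717717771

Applying the rule to each of the 13 symbols of 7117717717771 gives the pieces 177 71 71 177 177 71 177 177 71 177 177 177 71, which concatenate to the answer.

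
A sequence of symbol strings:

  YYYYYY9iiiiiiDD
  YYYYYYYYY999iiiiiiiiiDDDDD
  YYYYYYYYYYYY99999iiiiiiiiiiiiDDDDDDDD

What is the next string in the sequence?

YYYYYYYYYYYYYYY9999999iiiiiiiiiiiiiiiDDDDDDDDDDD

The n-th term is 3n+3 Y's then 2n-1 9's then 3n+3 i's then 3n-1 D's (n = 1, 2, …).
For the next term, n = 4, so the run lengths are 15, 7, 15, 11.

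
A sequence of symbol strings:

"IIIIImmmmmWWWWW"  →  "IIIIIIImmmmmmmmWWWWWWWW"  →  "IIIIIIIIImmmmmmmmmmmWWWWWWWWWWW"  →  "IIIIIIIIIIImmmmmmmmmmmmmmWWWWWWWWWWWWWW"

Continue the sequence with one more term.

Term n consists of 2n+1 I's, followed by 3n-1 m's, followed by 3n-1 W's, where the shown terms are n = 2, 3, 4, 5.
Setting n = 6 gives 13, 17, 17 characters in each block.

IIIIIIIIIIIIImmmmmmmmmmmmmmmmmWWWWWWWWWWWWWWWWW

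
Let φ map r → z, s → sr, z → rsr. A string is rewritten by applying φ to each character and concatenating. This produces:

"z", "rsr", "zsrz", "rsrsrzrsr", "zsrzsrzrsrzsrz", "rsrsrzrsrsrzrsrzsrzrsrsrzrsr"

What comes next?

Replace each of the 28 characters of rsrsrzrsrsrzrsrzsrzrsrsrzrsr in place — z sr z sr z rsr z sr z sr z rsr z sr z rsr sr z rsr z sr z sr z rsr z sr z — and concatenate.

zsrzsrzrsrzsrzsrzrsrzsrzrsrsrzrsrzsrzsrzrsrzsrz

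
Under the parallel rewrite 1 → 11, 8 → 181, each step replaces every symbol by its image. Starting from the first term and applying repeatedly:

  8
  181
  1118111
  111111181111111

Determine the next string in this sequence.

Replace each of the 15 characters of 111111181111111 in place — 11 11 11 11 11 11 11 181 11 11 11 11 11 11 11 — and concatenate.

1111111111111118111111111111111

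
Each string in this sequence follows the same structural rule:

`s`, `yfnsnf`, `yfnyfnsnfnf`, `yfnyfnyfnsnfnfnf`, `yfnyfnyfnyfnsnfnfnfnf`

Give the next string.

s(k+1) = yfn·s(k)·nf, so each term gains yfn as a prefix and nf as a suffix.
Applying this once more to yfnyfnyfnyfnsnfnfnfnf:

yfnyfnyfnyfnyfnsnfnfnfnfnf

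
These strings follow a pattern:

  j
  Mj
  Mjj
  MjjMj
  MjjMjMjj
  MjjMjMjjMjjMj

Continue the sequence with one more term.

From term 3 onward, concatenate the last term with the second-to-last: Mj·j = Mjj, Mjj·Mj = MjjMj, …
Continuing: MjjMjMjjMjjMj · MjjMjMjj gives term 7.

MjjMjMjjMjjMjMjjMjMjj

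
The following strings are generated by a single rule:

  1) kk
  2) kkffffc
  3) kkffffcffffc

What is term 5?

Each term is the previous one with ffffc appended.
From kkffffcffffc, 2 further steps: kkffffcffffc → kkffffcffffcffffc → (answer).

kkffffcffffcffffcffffc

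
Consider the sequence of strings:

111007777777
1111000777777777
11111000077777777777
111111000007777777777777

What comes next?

1111111000000777777777777777

The n-th term is n 1's then n-1 0's then 2n+1 7's, where the shown terms are n = 3, 4, 5, 6.
For the next term, n = 7, so the run lengths are 7, 6, 15.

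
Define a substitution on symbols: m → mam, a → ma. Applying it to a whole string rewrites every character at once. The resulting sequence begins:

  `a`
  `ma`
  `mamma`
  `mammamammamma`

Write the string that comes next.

mammamammammamammamammammamammamma

Applying the rule to each of the 13 symbols of mammamammamma gives the pieces mam ma mam mam ma mam ma mam mam ma mam mam ma, which concatenate to the answer.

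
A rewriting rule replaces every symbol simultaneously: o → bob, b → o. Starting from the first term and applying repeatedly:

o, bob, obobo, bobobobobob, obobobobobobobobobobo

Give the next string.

Applying the rule to each of the 21 symbols of obobobobobobobobobobo gives the pieces bob o bob o bob o bob o bob o bob o bob o bob o bob o bob o bob, which concatenate to the answer.

bobobobobobobobobobobobobobobobobobobobobob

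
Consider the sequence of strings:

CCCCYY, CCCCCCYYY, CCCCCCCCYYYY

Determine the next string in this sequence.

Reading off run lengths: C runs 4, 6, 8; Y runs 2, 3, 4 — each is linear in n, where the shown terms are n = 2, 3, 4.
For the next term, n = 5, so the run lengths are 10, 5.

CCCCCCCCCCYYYYY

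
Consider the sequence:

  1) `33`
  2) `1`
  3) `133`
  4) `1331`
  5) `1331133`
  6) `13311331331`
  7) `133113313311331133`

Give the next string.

13311331331133113313311331331

This is a Fibonacci-style word recurrence s(k) = s(k−1)·s(k−2): e.g. 1·33 = 133.
Continuing: 133113313311331133 · 13311331331 gives term 8.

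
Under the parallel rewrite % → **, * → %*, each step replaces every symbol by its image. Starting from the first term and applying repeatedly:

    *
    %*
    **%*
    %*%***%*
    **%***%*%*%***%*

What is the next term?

Rewriting the 16 symbols of **%***%*%*%***%* one by one yields %* %* ** %* %* %* ** %* ** %* ** %* %* %* ** %*; concatenated:

%*%***%*%*%***%***%***%*%*%***%*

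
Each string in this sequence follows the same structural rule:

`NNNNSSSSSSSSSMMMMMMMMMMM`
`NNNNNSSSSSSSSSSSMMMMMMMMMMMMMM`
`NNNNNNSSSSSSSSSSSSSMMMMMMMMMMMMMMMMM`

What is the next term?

NNNNNNNSSSSSSSSSSSSSSSMMMMMMMMMMMMMMMMMMMM

Term n consists of n+1 N's, followed by 2n+3 S's, followed by 3n+2 M's, where the shown terms are n = 3, 4, 5.
Setting n = 6 gives 7, 15, 20 characters in each block.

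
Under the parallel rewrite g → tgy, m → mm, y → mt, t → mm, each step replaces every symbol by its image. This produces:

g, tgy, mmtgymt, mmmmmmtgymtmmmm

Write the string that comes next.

Rewriting the 15 symbols of mmmmmmtgymtmmmm one by one yields mm mm mm mm mm mm mm tgy mt mm mm mm mm mm mm; concatenated:

mmmmmmmmmmmmmmtgymtmmmmmmmmmmmm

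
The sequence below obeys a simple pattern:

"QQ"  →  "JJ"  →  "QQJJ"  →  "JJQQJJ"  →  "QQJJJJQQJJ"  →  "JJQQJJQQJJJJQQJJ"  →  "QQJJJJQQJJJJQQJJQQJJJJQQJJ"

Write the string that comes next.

This is a Fibonacci-style word recurrence s(k) = s(k−2)·s(k−1): e.g. QQ·JJ = QQJJ.
Continuing: JJQQJJQQJJJJQQJJ · QQJJJJQQJJJJQQJJQQJJJJQQJJ gives term 8.

JJQQJJQQJJJJQQJJQQJJJJQQJJJJQQJJQQJJJJQQJJ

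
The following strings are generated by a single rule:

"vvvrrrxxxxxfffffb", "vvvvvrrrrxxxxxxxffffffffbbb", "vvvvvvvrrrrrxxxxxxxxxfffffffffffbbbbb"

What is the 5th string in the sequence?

vvvvvvvvvvvrrrrrrrxxxxxxxxxxxxxfffffffffffffffffbbbbbbbbb

Each string has the form v^{2n+1} r^{n+2} x^{2n+3} f^{3n+2} b^{2n-1} (n = 1, 2, …).
At n = 5 the blocks have lengths 11, 7, 13, 17, 9.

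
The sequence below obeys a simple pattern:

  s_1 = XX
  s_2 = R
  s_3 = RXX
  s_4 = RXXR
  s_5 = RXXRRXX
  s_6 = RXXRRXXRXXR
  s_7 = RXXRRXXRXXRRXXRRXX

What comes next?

RXXRRXXRXXRRXXRRXXRXXRRXXRXXR

From term 3 onward, concatenate the last term with the second-to-last: R·XX = RXX, RXX·R = RXXR, …
Continuing: RXXRRXXRXXRRXXRRXX · RXXRRXXRXXR gives term 8.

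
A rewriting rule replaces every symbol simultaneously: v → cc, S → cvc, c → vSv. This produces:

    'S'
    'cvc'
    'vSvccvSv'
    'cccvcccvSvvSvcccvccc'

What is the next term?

vSvvSvvSvccvSvvSvvSvcccvccccccvcccvSvvSvvSvccvSvvSvvSv

Replace each of the 20 characters of cccvcccvSvvSvcccvccc in place — vSv vSv vSv cc vSv vSv vSv cc cvc cc cc cvc cc vSv vSv vSv cc vSv vSv vSv — and concatenate.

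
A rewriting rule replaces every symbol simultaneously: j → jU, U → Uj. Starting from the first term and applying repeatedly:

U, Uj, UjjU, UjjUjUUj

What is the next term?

UjjUjUUjjUUjUjjU

Rewriting each symbol of UjjUjUUj: U→Uj, j→jU, j→jU, U→Uj, j→jU, U→Uj, U→Uj, j→jU, which concatenates to Uj jU jU Uj jU Uj Uj jU.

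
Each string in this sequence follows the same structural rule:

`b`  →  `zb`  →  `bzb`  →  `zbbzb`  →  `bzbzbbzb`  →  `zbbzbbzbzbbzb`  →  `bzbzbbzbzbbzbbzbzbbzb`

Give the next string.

zbbzbbzbzbbzbbzbzbbzbzbbzbbzbzbbzb

Each term (from the third on) is the two preceding terms concatenated in order: term 3 = b·zb = bzb.
Continuing: zbbzbbzbzbbzb · bzbzbbzbzbbzbbzbzbbzb gives term 8.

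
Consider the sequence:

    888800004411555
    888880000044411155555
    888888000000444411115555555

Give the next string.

888888800000004444411111555555555

The n-th term is n+2 8's then n+2 0's then n 4's then n 1's then 2n-1 5's, where the shown terms are n = 2, 3, 4.
At n = 5 the blocks have lengths 7, 7, 5, 5, 9.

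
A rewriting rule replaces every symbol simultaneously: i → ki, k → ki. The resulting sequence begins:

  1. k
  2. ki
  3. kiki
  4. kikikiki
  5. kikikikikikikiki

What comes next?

kikikikikikikikikikikikikikikiki

Applying the rule to each of the 16 symbols of kikikikikikikiki gives the pieces ki ki ki ki ki ki ki ki ki ki ki ki ki ki ki ki, which concatenate to the answer.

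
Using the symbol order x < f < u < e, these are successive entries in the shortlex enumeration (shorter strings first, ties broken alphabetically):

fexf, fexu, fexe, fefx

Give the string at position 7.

fefe

Advancing 3 positions from fefx through fefx → feff → fefu reaches term 7.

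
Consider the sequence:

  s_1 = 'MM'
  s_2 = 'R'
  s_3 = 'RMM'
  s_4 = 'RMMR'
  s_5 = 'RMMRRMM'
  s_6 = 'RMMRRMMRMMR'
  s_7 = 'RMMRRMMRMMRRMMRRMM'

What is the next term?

Each term (from the third on) is the previous term followed by the one before it: term 3 = R·MM = RMM.
The next term joins RMMRRMMRMMRRMMRRMM and RMMRRMMRMMR.

RMMRRMMRMMRRMMRRMMRMMRRMMRMMR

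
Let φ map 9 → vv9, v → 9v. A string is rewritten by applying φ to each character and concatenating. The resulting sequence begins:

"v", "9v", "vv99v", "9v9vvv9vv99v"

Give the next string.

Rewriting each symbol of 9v9vvv9vv99v: 9→vv9, v→9v, 9→vv9, v→9v, v→9v, v→9v, 9→vv9, v→9v, v→9v, 9→vv9, 9→vv9, v→9v, which concatenates to vv9 9v vv9 9v 9v 9v vv9 9v 9v vv9 vv9 9v.

vv99vvv99v9v9vvv99v9vvv9vv99v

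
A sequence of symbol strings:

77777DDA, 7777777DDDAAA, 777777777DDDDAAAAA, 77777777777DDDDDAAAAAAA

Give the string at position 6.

777777777777777DDDDDDDAAAAAAAAAAA

Term n consists of 2n+3 7's, followed by n+1 D's, followed by 2n-1 A's (n = 1, 2, …).
At n = 6 the blocks have lengths 15, 7, 11.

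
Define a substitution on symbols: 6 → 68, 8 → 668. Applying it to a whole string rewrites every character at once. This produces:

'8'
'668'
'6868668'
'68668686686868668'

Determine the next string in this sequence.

68668686866868668686866868668686686868668

φ(68668686686868668) expands symbol-by-symbol to 68 668 68 68 668 68 668 68 68 668 68 668 68 668 68 68 668; joining the 17 pieces gives the next term.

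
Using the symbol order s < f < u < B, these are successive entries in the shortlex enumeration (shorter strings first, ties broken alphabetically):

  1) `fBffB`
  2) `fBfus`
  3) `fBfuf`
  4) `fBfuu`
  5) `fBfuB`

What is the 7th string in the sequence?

fBfBf

Continuing the enumeration 2 steps past fBfuB: fBfuB → fBfBs → (answer).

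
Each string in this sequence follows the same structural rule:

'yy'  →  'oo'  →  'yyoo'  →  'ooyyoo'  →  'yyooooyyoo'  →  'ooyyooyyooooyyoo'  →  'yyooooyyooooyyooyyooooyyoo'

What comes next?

ooyyooyyooooyyooyyooooyyooooyyooyyooooyyoo

From term 3 onward, concatenate the second-to-last term with the last: yy·oo = yyoo, oo·yyoo = ooyyoo, …
Continuing: ooyyooyyooooyyoo · yyooooyyooooyyooyyooooyyoo gives term 8.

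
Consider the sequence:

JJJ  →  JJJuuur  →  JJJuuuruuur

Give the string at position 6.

The strings grow by a fixed suffix uuur each time.
From JJJuuuruuur, 3 further steps: JJJuuuruuur → JJJuuuruuuruuur → JJJuuuruuuruuuruuur → (answer).

JJJuuuruuuruuuruuuruuur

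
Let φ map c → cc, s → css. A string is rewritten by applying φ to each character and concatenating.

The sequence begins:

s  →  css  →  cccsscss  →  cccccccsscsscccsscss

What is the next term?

φ(cccccccsscsscccsscss) expands symbol-by-symbol to cc cc cc cc cc cc cc css css cc css css cc cc cc css css cc css css; joining the 20 pieces gives the next term.

cccccccccccccccsscsscccsscsscccccccsscsscccsscss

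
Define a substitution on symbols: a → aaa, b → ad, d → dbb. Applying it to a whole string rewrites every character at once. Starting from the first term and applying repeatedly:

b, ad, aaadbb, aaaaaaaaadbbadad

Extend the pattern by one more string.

Rewriting the 16 symbols of aaaaaaaaadbbadad one by one yields aaa aaa aaa aaa aaa aaa aaa aaa aaa dbb ad ad aaa dbb aaa dbb; concatenated:

aaaaaaaaaaaaaaaaaaaaaaaaaaadbbadadaaadbbaaadbb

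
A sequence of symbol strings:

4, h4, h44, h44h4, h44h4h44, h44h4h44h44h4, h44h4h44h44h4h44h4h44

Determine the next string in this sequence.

From term 3 onward, concatenate the last term with the second-to-last: h4·4 = h44, h44·h4 = h44h4, …
Continuing: h44h4h44h44h4h44h4h44 · h44h4h44h44h4 gives term 8.

h44h4h44h44h4h44h4h44h44h4h44h44h4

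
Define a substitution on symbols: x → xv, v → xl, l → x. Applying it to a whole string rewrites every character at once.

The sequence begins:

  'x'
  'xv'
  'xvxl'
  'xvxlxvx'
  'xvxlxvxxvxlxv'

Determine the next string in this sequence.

xvxlxvxxvxlxvxvxlxvxxvxl

Replace each of the 13 characters of xvxlxvxxvxlxv in place — xv xl xv x xv xl xv xv xl xv x xv xl — and concatenate.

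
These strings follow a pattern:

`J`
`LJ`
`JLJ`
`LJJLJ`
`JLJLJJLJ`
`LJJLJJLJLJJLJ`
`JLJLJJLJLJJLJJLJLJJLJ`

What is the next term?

LJJLJJLJLJJLJJLJLJJLJLJJLJJLJLJJLJ

From term 3 onward, concatenate the second-to-last term with the last: J·LJ = JLJ, LJ·JLJ = LJJLJ, …
The next term joins LJJLJJLJLJJLJ and JLJLJJLJLJJLJJLJLJJLJ.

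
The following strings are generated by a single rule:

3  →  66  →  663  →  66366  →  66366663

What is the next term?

6636666366366

From term 3 onward, concatenate the last term with the second-to-last: 66·3 = 663, 663·66 = 66366, …
The next term joins 66366663 and 66366.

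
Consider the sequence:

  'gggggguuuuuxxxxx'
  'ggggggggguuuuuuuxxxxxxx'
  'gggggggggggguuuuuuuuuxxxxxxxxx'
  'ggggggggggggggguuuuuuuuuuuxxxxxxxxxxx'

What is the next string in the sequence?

gggggggggggggggggguuuuuuuuuuuuuxxxxxxxxxxxxx

Term n consists of 3n g's, followed by 2n+1 u's, followed by 2n+1 x's, where the shown terms are n = 2, 3, 4, 5.
At n = 6 the blocks have lengths 18, 13, 13.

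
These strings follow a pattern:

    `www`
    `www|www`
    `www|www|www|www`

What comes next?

Every step duplicates the string with '|' between the halves.
So the next term is two copies of www|www|www|www with '|' between the halves.

www|www|www|www|www|www|www|www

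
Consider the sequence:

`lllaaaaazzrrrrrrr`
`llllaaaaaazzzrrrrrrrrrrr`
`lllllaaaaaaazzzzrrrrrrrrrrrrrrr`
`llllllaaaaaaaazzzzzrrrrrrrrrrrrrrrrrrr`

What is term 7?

Reading off run lengths: l runs 3, 4, 5, 6; a runs 5, 6, 7, 8; z runs 2, 3, 4, 5; r runs 7, 11, 15, 19 — each is linear in n, where the shown terms are n = 2, 3, 4, 5.
For term 7, n = 8, so the run lengths are 9, 11, 8, 31.

lllllllllaaaaaaaaaaazzzzzzzzrrrrrrrrrrrrrrrrrrrrrrrrrrrrrrr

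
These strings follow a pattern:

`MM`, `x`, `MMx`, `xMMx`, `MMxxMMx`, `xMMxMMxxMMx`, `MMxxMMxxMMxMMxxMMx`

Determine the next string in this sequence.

This is a Fibonacci-style word recurrence s(k) = s(k−2)·s(k−1): e.g. MM·x = MMx.
Continuing: xMMxMMxxMMx · MMxxMMxxMMxMMxxMMx gives term 8.

xMMxMMxxMMxMMxxMMxxMMxMMxxMMx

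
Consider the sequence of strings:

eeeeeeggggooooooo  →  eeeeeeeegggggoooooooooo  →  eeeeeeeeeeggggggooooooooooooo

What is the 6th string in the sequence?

eeeeeeeeeeeeeeeegggggggggoooooooooooooooooooooo

Each string has the form e^{2n+2} g^{n+2} o^{3n+1}, where the shown terms are n = 2, 3, 4.
Setting n = 7 gives 16, 9, 22 characters in each block.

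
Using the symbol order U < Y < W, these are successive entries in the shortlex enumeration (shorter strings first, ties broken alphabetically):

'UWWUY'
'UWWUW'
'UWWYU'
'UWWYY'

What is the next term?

Treat UWWYY as a base-3 numeral over the given alphabet and add one, carrying through any trailing W's.

UWWYW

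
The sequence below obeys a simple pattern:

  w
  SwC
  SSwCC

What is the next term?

SSSwCCC

s(k+1) = S·s(k)·C, so each term gains S as a prefix and C as a suffix.
So the next term is S·SSwCC·C.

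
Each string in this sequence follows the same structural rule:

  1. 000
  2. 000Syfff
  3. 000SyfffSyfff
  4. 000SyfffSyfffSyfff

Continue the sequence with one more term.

000SyfffSyfffSyfffSyfff

Each term is the previous one with Syfff appended.
One more step from 000SyfffSyfffSyfff gives the answer.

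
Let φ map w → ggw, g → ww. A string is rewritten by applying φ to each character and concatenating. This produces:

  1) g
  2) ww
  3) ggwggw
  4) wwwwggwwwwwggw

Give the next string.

Replace each of the 14 characters of wwwwggwwwwwggw in place — ggw ggw ggw ggw ww ww ggw ggw ggw ggw ggw ww ww ggw — and concatenate.

ggwggwggwggwwwwwggwggwggwggwggwwwwwggw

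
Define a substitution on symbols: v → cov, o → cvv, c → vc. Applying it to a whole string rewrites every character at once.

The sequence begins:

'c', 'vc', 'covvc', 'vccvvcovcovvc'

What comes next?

covvcvccovcovvccvvcovvccvvcovcovvc

Replace each of the 13 characters of vccvvcovcovvc in place — cov vc vc cov cov vc cvv cov vc cvv cov cov vc — and concatenate.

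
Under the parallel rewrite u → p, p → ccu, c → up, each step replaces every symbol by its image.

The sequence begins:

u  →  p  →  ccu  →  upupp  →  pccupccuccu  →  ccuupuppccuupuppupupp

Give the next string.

Applying the rule to each of the 21 symbols of ccuupuppccuupuppupupp gives the pieces up up p p ccu p ccu ccu up up p p ccu p ccu ccu p ccu p ccu ccu, which concatenate to the answer.

upupppccupccuccuupupppccupccuccupccupccuccu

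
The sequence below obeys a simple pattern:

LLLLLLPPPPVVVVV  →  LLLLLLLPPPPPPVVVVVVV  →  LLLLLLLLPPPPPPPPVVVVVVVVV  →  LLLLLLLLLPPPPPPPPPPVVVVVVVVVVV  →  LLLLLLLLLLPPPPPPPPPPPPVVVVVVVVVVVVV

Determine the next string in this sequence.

Reading off run lengths: L runs 6, 7, 8, 9, 10; P runs 4, 6, 8, 10, 12; V runs 5, 7, 9, 11, 13 — each is linear in n, where the shown terms are n = 3, 4, 5, 6, 7.
At n = 8 the blocks have lengths 11, 14, 15.

LLLLLLLLLLLPPPPPPPPPPPPPPVVVVVVVVVVVVVVV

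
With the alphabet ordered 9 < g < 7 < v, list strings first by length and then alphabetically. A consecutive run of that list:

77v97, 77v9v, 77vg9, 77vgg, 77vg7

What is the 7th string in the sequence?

77v79

Continuing the enumeration 2 steps past 77vg7: 77vg7 → 77vgv → (answer).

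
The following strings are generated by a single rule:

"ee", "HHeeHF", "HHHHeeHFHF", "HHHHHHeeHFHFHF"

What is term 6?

s(k+1) = HH·s(k)·HF, so each term gains HH as a prefix and HF as a suffix.
From HHHHHHeeHFHFHF, 2 further steps: HHHHHHeeHFHFHF → HHHHHHHHeeHFHFHFHF → (answer).

HHHHHHHHHHeeHFHFHFHFHF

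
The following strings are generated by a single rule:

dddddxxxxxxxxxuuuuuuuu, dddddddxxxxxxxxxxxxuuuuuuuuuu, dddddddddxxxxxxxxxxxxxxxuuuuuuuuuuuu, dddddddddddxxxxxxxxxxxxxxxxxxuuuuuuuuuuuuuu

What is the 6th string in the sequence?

dddddddddddddddxxxxxxxxxxxxxxxxxxxxxxxxuuuuuuuuuuuuuuuuuu

Term n consists of 2n-1 d's, followed by 3n x's, followed by 2n+2 u's, where the shown terms are n = 3, 4, 5, 6.
Setting n = 8 gives 15, 24, 18 characters in each block.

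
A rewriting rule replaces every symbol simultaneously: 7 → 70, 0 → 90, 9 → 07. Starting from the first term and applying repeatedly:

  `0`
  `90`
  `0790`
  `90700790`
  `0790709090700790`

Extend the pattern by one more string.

90700790709007900790709090700790

Applying the rule to each of the 16 symbols of 0790709090700790 gives the pieces 90 70 07 90 70 90 07 90 07 90 70 90 90 70 07 90, which concatenate to the answer.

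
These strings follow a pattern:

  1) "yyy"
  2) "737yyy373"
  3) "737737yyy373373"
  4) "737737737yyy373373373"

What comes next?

737737737737yyy373373373373

Each term wraps the previous one in 737 on the left and 373 on the right.
So the next term is 737·737737737yyy373373373·373.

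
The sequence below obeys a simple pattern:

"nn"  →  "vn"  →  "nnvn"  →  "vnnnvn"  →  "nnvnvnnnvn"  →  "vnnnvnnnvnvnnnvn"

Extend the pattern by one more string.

Each term (from the third on) is the two preceding terms concatenated in order: term 3 = nn·vn = nnvn.
So term 7 is nnvnvnnnvn·vnnnvnnnvnvnnnvn.

nnvnvnnnvnvnnnvnnnvnvnnnvn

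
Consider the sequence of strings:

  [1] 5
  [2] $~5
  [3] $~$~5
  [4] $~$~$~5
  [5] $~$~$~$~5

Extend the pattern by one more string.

Each term is the previous one with $~ prepended.
One more step from $~$~$~$~5 gives the answer.

$~$~$~$~$~5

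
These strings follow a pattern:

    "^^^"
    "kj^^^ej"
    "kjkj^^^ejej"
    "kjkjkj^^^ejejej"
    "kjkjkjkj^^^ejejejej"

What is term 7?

kjkjkjkjkjkj^^^ejejejejejej

Each term wraps the previous one in kj on the left and ej on the right.
From kjkjkjkj^^^ejejejej, 2 further steps: kjkjkjkj^^^ejejejej → kjkjkjkjkj^^^ejejejejej → (answer).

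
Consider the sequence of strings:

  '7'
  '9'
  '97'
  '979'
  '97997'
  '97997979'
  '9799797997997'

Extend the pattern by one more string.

979979799799797997979

Each term (from the third on) is the previous term followed by the one before it: term 3 = 9·7 = 97.
So term 8 is 9799797997997·97997979.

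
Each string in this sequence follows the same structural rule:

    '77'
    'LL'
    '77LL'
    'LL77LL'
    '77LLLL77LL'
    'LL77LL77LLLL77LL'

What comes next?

77LLLL77LLLL77LL77LLLL77LL

From term 3 onward, concatenate the second-to-last term with the last: 77·LL = 77LL, LL·77LL = LL77LL, …
Continuing: 77LLLL77LL · LL77LL77LLLL77LL gives term 7.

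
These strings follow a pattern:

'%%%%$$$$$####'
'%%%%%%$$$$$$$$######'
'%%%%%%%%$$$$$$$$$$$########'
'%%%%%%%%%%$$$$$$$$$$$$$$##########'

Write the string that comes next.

%%%%%%%%%%%%$$$$$$$$$$$$$$$$$############

The n-th term is 2n %'s then 3n-1 $'s then 2n #'s, where the shown terms are n = 2, 3, 4, 5.
Setting n = 6 gives 12, 17, 12 characters in each block.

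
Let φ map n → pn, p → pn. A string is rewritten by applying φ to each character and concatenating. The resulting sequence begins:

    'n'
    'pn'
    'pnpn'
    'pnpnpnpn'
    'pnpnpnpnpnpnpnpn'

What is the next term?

pnpnpnpnpnpnpnpnpnpnpnpnpnpnpnpn

Applying the rule to each of the 16 symbols of pnpnpnpnpnpnpnpn gives the pieces pn pn pn pn pn pn pn pn pn pn pn pn pn pn pn pn, which concatenate to the answer.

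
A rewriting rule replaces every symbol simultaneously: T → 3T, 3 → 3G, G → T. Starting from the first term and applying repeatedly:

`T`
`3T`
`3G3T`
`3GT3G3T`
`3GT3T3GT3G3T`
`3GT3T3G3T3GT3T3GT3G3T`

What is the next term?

3GT3T3G3T3GT3G3T3GT3T3G3T3GT3T3GT3G3T

φ(3GT3T3G3T3GT3T3GT3G3T) expands symbol-by-symbol to 3G T 3T 3G 3T 3G T 3G 3T 3G T 3T 3G 3T 3G T 3T 3G T 3G 3T; joining the 21 pieces gives the next term.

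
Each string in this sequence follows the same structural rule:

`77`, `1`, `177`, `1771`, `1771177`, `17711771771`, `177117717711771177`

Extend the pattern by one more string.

From term 3 onward, concatenate the last term with the second-to-last: 1·77 = 177, 177·1 = 1771, …
Continuing: 177117717711771177 · 17711771771 gives term 8.

17711771771177117717711771771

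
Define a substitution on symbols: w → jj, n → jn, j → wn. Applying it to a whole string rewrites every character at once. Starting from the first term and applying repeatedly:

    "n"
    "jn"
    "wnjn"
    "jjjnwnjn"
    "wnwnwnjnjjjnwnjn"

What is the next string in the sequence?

jjjnjjjnjjjnwnjnwnwnwnjnjjjnwnjn

φ(wnwnwnjnjjjnwnjn) expands symbol-by-symbol to jj jn jj jn jj jn wn jn wn wn wn jn jj jn wn jn; joining the 16 pieces gives the next term.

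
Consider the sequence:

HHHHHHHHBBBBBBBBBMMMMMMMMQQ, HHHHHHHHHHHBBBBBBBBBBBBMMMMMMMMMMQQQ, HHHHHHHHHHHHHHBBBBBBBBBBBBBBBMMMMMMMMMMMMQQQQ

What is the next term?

HHHHHHHHHHHHHHHHHBBBBBBBBBBBBBBBBBBMMMMMMMMMMMMMMQQQQQ

The n-th term is 3n-1 H's then 3n B's then 2n+2 M's then n-1 Q's, where the shown terms are n = 3, 4, 5.
At n = 6 the blocks have lengths 17, 18, 14, 5.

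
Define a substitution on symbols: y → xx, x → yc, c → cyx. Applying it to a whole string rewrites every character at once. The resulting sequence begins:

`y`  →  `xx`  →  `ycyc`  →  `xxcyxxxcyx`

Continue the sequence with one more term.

Expanding xxcyxxxcyx: x→yc, x→yc, c→cyx, y→xx, x→yc, x→yc, x→yc, c→cyx, y→xx, x→yc. Concatenated: yc yc cyx xx yc yc yc cyx xx yc.

ycyccyxxxycycyccyxxxyc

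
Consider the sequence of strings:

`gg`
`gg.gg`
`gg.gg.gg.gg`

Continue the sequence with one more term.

Each string is two copies of the previous one joined by '.'.
So the next term is two copies of gg.gg.gg.gg with '.' between the halves.

gg.gg.gg.gg.gg.gg.gg.gg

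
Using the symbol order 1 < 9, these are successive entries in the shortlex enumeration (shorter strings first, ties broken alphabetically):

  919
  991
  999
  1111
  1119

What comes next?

Treat 1119 as a base-2 numeral over the given alphabet and add one, carrying through any trailing 9's.

1191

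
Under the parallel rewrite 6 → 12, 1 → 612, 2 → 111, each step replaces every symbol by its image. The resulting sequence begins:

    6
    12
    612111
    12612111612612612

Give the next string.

Replace each of the 17 characters of 12612111612612612 in place — 612 111 12 612 111 612 612 612 12 612 111 12 612 111 12 612 111 — and concatenate.

61211112612111612612612126121111261211112612111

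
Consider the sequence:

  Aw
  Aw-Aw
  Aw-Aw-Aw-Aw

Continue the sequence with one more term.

Aw-Aw-Aw-Aw-Aw-Aw-Aw-Aw

Every step duplicates the string with '-' between the halves.
So the next term is two copies of Aw-Aw-Aw-Aw with '-' between the halves.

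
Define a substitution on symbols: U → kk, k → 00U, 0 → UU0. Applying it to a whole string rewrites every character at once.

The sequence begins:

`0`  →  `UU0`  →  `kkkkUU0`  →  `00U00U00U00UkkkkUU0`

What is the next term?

UU0UU0kkUU0UU0kkUU0UU0kkUU0UU0kk00U00U00U00UkkkkUU0

Applying the rule to each of the 19 symbols of 00U00U00U00UkkkkUU0 gives the pieces UU0 UU0 kk UU0 UU0 kk UU0 UU0 kk UU0 UU0 kk 00U 00U 00U 00U kk kk UU0, which concatenate to the answer.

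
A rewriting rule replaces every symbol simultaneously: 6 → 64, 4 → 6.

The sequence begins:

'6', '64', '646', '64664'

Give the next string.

Rewriting each symbol of 64664: 6→64, 4→6, 6→64, 6→64, 4→6, which concatenates to 64 6 64 64 6.

64664646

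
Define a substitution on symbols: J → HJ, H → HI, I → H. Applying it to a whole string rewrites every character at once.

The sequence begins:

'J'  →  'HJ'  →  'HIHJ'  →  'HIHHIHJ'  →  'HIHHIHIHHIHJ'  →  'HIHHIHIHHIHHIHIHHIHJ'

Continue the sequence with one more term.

Applying the rule to each of the 20 symbols of HIHHIHIHHIHHIHIHHIHJ gives the pieces HI H HI HI H HI H HI HI H HI HI H HI H HI HI H HI HJ, which concatenate to the answer.

HIHHIHIHHIHHIHIHHIHIHHIHHIHIHHIHJ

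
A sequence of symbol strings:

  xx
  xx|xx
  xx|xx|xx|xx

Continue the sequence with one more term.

xx|xx|xx|xx|xx|xx|xx|xx

Each string is two copies of the previous one joined by '|'.
So the next term is two copies of xx|xx|xx|xx with '|' between the halves.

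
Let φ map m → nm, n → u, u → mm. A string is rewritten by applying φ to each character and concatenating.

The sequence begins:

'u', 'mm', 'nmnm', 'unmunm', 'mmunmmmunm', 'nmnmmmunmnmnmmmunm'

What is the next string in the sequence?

φ(nmnmmmunmnmnmmmunm) expands symbol-by-symbol to u nm u nm nm nm mm u nm u nm u nm nm nm mm u nm; joining the 18 pieces gives the next term.

unmunmnmnmmmunmunmunmnmnmmmunm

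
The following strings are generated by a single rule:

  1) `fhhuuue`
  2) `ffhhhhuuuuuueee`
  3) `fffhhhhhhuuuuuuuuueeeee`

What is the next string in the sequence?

ffffhhhhhhhhuuuuuuuuuuuueeeeeee

The n-th term is n f's then 2n h's then 3n u's then 2n-1 e's (n = 1, 2, …).
At n = 4 the blocks have lengths 4, 8, 12, 7.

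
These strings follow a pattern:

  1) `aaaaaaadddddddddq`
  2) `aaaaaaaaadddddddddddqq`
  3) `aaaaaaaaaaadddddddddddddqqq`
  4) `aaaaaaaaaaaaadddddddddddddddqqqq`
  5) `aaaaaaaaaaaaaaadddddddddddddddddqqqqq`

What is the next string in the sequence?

Reading off run lengths: a runs 7, 9, 11, 13, 15; d runs 9, 11, 13, 15, 17; q runs 1, 2, 3, 4, 5 — each is linear in n, where the shown terms are n = 3, 4, 5, 6, 7.
At n = 8 the blocks have lengths 17, 19, 6.

aaaaaaaaaaaaaaaaadddddddddddddddddddqqqqqq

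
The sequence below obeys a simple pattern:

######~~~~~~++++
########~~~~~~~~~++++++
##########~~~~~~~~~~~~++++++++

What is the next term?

############~~~~~~~~~~~~~~~++++++++++

The n-th term is 2n+2 #'s then 3n ~'s then 2n +'s, where the shown terms are n = 2, 3, 4.
For the next term, n = 5, so the run lengths are 12, 15, 10.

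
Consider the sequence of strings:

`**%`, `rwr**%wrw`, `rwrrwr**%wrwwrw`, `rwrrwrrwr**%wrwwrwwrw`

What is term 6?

rwrrwrrwrrwrrwr**%wrwwrwwrwwrwwrw

s(k+1) = rwr·s(k)·wrw, so each term gains rwr as a prefix and wrw as a suffix.
From rwrrwrrwr**%wrwwrwwrw, 2 further steps: rwrrwrrwr**%wrwwrwwrw → rwrrwrrwrrwr**%wrwwrwwrwwrw → (answer).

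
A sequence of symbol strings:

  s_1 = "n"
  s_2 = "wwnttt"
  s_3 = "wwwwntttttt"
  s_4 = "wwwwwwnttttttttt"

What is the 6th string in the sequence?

wwwwwwwwwwnttttttttttttttt

Every step adds ww to the front and ttt to the end of the previous string.
From wwwwwwnttttttttt, 2 further steps: wwwwwwnttttttttt → wwwwwwwwntttttttttttt → (answer).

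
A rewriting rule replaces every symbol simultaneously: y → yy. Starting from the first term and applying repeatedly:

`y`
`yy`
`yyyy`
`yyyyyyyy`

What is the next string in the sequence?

yyyyyyyyyyyyyyyy

Rewriting each symbol of yyyyyyyy: y→yy, y→yy, y→yy, y→yy, y→yy, y→yy, y→yy, y→yy, which concatenates to yy yy yy yy yy yy yy yy.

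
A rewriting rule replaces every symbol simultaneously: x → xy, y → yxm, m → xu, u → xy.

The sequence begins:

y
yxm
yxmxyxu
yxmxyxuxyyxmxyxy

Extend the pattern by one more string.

yxmxyxuxyyxmxyxyxyyxmyxmxyxuxyyxmxyyxm

φ(yxmxyxuxyyxmxyxy) expands symbol-by-symbol to yxm xy xu xy yxm xy xy xy yxm yxm xy xu xy yxm xy yxm; joining the 16 pieces gives the next term.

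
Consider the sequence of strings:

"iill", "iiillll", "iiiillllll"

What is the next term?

iiiiillllllll

Term n consists of n+1 i's, followed by 2n l's (n = 1, 2, …).
Setting n = 4 gives 5, 8 characters in each block.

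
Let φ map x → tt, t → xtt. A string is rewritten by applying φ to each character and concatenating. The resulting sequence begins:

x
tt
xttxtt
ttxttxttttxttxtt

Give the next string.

Rewriting the 16 symbols of ttxttxttttxttxtt one by one yields xtt xtt tt xtt xtt tt xtt xtt xtt xtt tt xtt xtt tt xtt xtt; concatenated:

xttxttttxttxttttxttxttxttxttttxttxttttxttxtt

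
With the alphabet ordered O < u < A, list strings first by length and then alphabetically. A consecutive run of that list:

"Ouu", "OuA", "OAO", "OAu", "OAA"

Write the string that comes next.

uOO

Find the rightmost character of OAA below A, bump it to the next letter, and reset everything to its right to O.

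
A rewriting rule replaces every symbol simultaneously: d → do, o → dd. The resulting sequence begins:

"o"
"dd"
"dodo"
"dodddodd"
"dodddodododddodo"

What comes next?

φ(dodddodododddodo) expands symbol-by-symbol to do dd do do do dd do dd do dd do do do dd do dd; joining the 16 pieces gives the next term.

dodddodododddodddodddodododddodd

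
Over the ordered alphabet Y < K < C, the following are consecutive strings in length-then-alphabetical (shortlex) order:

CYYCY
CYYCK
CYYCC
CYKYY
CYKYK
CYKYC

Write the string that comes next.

CYKKY

Treat CYKYC as a base-3 numeral over the given alphabet and add one, carrying through any trailing C's.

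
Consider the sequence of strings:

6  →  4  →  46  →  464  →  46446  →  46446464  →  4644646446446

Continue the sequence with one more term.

464464644644646446464

From term 3 onward, concatenate the last term with the second-to-last: 4·6 = 46, 46·4 = 464, …
So term 8 is 4644646446446·46446464.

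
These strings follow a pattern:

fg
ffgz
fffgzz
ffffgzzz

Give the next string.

fffffgzzzz

s(k+1) = f·s(k)·z, so each term gains f as a prefix and z as a suffix.
So the next term is f·ffffgzzz·z.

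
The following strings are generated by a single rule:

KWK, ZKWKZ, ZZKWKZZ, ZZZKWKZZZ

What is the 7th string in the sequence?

ZZZZZZKWKZZZZZZ

Every step adds Z to the front and Z to the end of the previous string.
From ZZZKWKZZZ, 3 further steps: ZZZKWKZZZ → ZZZZKWKZZZZ → ZZZZZKWKZZZZZ → (answer).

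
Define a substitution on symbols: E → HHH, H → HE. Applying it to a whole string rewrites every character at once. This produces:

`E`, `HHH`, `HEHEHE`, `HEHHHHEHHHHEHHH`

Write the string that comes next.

HEHHHHEHEHEHEHHHHEHEHEHEHHHHEHEHE

Replace each of the 15 characters of HEHHHHEHHHHEHHH in place — HE HHH HE HE HE HE HHH HE HE HE HE HHH HE HE HE — and concatenate.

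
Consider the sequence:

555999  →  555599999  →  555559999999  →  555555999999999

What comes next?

Reading off run lengths: 5 runs 3, 4, 5, 6; 9 runs 3, 5, 7, 9 — each is linear in n, where the shown terms are n = 2, 3, 4, 5.
For the next term, n = 6, so the run lengths are 7, 11.

555555599999999999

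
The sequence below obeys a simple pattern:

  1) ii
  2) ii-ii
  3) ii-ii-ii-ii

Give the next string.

Each string is two copies of the previous one joined by '-'.
One more doubling of ii-ii-ii-ii gives the answer.

ii-ii-ii-ii-ii-ii-ii-ii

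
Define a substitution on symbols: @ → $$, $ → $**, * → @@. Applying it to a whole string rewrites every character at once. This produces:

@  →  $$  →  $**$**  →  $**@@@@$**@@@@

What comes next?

Rewriting the 14 symbols of $**@@@@$**@@@@ one by one yields $** @@ @@ $$ $$ $$ $$ $** @@ @@ $$ $$ $$ $$; concatenated:

$**@@@@$$$$$$$$$**@@@@$$$$$$$$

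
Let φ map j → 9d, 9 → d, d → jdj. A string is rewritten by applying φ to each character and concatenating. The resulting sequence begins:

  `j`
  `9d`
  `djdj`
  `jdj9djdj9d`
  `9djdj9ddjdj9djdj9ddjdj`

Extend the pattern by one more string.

djdj9djdj9ddjdjjdj9djdj9ddjdj9djdj9ddjdjjdj9djdj9d

φ(9djdj9ddjdj9djdj9ddjdj) expands symbol-by-symbol to d jdj 9d jdj 9d d jdj jdj 9d jdj 9d d jdj 9d jdj 9d d jdj jdj 9d jdj 9d; joining the 22 pieces gives the next term.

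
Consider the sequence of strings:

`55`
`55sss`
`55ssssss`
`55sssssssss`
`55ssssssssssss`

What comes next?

Each term is the previous one with sss appended.
One more step from 55ssssssssssss gives the answer.

55sssssssssssssss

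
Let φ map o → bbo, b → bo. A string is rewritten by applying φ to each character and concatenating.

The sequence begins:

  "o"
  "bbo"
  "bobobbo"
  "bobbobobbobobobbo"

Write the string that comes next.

Replace each of the 17 characters of bobbobobbobobobbo in place — bo bbo bo bo bbo bo bbo bo bo bbo bo bbo bo bbo bo bo bbo — and concatenate.

bobbobobobbobobbobobobbobobbobobbobobobbo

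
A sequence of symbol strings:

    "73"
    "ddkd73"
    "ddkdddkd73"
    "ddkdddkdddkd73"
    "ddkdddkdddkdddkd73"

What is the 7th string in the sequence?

Every step adds ddkd at the front: s(k+1) = ddkd·s(k).
From ddkdddkdddkdddkd73, 2 further steps: ddkdddkdddkdddkd73 → ddkdddkdddkdddkdddkd73 → (answer).

ddkdddkdddkdddkdddkdddkd73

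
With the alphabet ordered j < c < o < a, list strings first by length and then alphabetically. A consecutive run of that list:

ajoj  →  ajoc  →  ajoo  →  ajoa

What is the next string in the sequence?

Find the rightmost character of ajoa below a, bump it to the next letter, and reset everything to its right to j.

ajaj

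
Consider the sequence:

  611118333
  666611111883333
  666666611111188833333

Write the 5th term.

Term n consists of 3n-2 6's, followed by n+3 1's, followed by n 8's, followed by n+2 3's (n = 1, 2, …).
For term 5, n = 5, so the run lengths are 13, 8, 5, 7.

666666666666611111111888883333333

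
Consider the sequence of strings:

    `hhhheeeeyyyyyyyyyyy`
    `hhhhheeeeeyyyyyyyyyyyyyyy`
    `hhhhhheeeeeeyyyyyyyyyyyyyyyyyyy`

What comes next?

Term n consists of n+2 h's, followed by n+2 e's, followed by 4n+3 y's, where the shown terms are n = 2, 3, 4.
For the next term, n = 5, so the run lengths are 7, 7, 23.

hhhhhhheeeeeeeyyyyyyyyyyyyyyyyyyyyyyy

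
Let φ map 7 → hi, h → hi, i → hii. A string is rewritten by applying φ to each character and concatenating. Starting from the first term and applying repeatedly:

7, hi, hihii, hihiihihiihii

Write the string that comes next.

Applying the rule to each of the 13 symbols of hihiihihiihii gives the pieces hi hii hi hii hii hi hii hi hii hii hi hii hii, which concatenate to the answer.

hihiihihiihiihihiihihiihiihihiihii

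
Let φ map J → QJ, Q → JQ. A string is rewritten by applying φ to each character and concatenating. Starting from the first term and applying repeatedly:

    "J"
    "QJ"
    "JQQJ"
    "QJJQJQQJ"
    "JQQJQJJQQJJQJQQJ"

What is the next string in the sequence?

QJJQJQQJJQQJQJJQJQQJQJJQQJJQJQQJ

φ(JQQJQJJQQJJQJQQJ) expands symbol-by-symbol to QJ JQ JQ QJ JQ QJ QJ JQ JQ QJ QJ JQ QJ JQ JQ QJ; joining the 16 pieces gives the next term.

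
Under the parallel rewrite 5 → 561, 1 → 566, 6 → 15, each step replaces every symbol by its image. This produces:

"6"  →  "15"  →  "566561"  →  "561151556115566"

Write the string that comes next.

Applying the rule to each of the 15 symbols of 561151556115566 gives the pieces 561 15 566 566 561 566 561 561 15 566 566 561 561 15 15, which concatenate to the answer.

56115566566561566561561155665665615611515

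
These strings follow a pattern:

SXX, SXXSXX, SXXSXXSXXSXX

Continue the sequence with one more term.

Every step duplicates the string.
One more doubling of SXXSXXSXXSXX gives the answer.

SXXSXXSXXSXXSXXSXXSXXSXX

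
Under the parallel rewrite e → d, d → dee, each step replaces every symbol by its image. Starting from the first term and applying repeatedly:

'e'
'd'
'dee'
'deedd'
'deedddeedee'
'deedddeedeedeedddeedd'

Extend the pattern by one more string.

Replace each of the 21 characters of deedddeedeedeedddeedd in place — dee d d dee dee dee d d dee d d dee d d dee dee dee d d dee dee — and concatenate.

deedddeedeedeedddeedddeedddeedeedeedddeedee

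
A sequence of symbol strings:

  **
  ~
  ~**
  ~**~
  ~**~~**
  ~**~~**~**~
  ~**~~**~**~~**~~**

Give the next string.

Each term (from the third on) is the previous term followed by the one before it: term 3 = ~·** = ~**.
Continuing: ~**~~**~**~~**~~** · ~**~~**~**~ gives term 8.

~**~~**~**~~**~~**~**~~**~**~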